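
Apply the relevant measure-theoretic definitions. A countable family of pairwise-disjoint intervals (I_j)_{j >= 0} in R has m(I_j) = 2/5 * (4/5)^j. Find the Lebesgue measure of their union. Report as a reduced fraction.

By countable additivity of the Lebesgue measure on pairwise disjoint measurable sets,
  m(union_{j >= 0} I_j) = sum_{j >= 0} m(I_j) = sum_{j >= 0} a * r^j,
  with a = 2/5 and r = 4/5.
Since 0 < r = 4/5 < 1, the geometric series converges:
  sum_{j >= 0} a * r^j = a / (1 - r).
  = 2/5 / (1 - 4/5)
  = 2/5 / (1/5)
  = 2.

2


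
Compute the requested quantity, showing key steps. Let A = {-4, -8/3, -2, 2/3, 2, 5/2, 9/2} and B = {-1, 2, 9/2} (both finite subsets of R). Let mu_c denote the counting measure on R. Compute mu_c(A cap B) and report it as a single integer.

Counting measure on a finite set equals cardinality. mu_c(A cap B) = |A cap B| (elements appearing in both).
Enumerating the elements of A that also lie in B gives 2 element(s).
So mu_c(A cap B) = 2.

2


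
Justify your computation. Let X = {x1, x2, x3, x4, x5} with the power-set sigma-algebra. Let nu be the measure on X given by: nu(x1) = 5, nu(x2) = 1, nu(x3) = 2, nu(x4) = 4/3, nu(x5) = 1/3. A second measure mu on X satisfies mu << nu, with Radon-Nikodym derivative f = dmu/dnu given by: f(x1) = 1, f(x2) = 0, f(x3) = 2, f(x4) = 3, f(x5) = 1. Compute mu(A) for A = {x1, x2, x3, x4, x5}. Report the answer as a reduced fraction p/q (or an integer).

By the defining property of the Radon-Nikodym derivative, for every measurable set A,
  mu(A) = integral_A f dnu.
Since nu is a discrete measure concentrated on the atoms of X, the integral over A reduces to the sum
  mu(A) = sum_{x in A} f(x) * nu({x}).
Computing each term:
  x1: f(x1) * nu(x1) = 1 * 5 = 5.
  x2: f(x2) * nu(x2) = 0 * 1 = 0.
  x3: f(x3) * nu(x3) = 2 * 2 = 4.
  x4: f(x4) * nu(x4) = 3 * 4/3 = 4.
  x5: f(x5) * nu(x5) = 1 * 1/3 = 1/3.
Summing: mu(A) = 5 + 0 + 4 + 4 + 1/3 = 40/3.

40/3


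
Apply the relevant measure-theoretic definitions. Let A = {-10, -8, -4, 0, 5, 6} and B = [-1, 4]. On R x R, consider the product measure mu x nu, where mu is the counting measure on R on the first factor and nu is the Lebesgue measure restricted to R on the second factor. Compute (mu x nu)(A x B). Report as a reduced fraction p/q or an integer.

For a measurable rectangle A x B, the product measure satisfies
  (mu x nu)(A x B) = mu(A) * nu(B).
  mu(A) = 6.
  nu(B) = 5.
  (mu x nu)(A x B) = 6 * 5 = 30.

30


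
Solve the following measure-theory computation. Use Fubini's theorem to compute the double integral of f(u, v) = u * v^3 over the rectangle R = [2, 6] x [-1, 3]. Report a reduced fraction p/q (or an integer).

f(u, v) is a tensor product of a function of u and a function of v, and both factors are bounded continuous (hence Lebesgue integrable) on the rectangle, so Fubini's theorem applies:
  integral_R f d(m x m) = (integral_a1^b1 u du) * (integral_a2^b2 v^3 dv).
Inner integral in u: integral_{2}^{6} u du = (6^2 - 2^2)/2
  = 16.
Inner integral in v: integral_{-1}^{3} v^3 dv = (3^4 - (-1)^4)/4
  = 20.
Product: (16) * (20) = 320.

320


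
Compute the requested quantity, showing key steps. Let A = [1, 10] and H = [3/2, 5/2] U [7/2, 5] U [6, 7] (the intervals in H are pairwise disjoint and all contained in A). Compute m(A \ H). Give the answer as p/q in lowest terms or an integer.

The ambient interval has length m(A) = 10 - 1 = 9.
Since the holes are disjoint and sit inside A, by finite additivity
  m(H) = sum_i (b_i - a_i), and m(A \ H) = m(A) - m(H).
Computing the hole measures:
  m(H_1) = 5/2 - 3/2 = 1.
  m(H_2) = 5 - 7/2 = 3/2.
  m(H_3) = 7 - 6 = 1.
Summed: m(H) = 1 + 3/2 + 1 = 7/2.
So m(A \ H) = 9 - 7/2 = 11/2.

11/2


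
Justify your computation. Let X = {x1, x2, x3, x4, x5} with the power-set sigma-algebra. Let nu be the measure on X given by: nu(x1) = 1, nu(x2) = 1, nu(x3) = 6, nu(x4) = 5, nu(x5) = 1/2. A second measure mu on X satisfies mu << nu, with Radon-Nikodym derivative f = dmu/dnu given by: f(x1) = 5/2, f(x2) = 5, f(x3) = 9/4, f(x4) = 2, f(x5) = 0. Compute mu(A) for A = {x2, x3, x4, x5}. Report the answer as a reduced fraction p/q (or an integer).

By the defining property of the Radon-Nikodym derivative, for every measurable set A,
  mu(A) = integral_A f dnu.
Since nu is a discrete measure concentrated on the atoms of X, the integral over A reduces to the sum
  mu(A) = sum_{x in A} f(x) * nu({x}).
Computing each term:
  x2: f(x2) * nu(x2) = 5 * 1 = 5.
  x3: f(x3) * nu(x3) = 9/4 * 6 = 27/2.
  x4: f(x4) * nu(x4) = 2 * 5 = 10.
  x5: f(x5) * nu(x5) = 0 * 1/2 = 0.
Summing: mu(A) = 5 + 27/2 + 10 + 0 = 57/2.

57/2


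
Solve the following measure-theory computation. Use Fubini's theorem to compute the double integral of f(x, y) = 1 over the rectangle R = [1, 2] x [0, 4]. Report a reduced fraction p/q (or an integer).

f(x, y) is a tensor product of a function of x and a function of y, and both factors are bounded continuous (hence Lebesgue integrable) on the rectangle, so Fubini's theorem applies:
  integral_R f d(m x m) = (integral_a1^b1 1 dx) * (integral_a2^b2 1 dy).
Inner integral in x: integral_{1}^{2} 1 dx = (2^1 - 1^1)/1
  = 1.
Inner integral in y: integral_{0}^{4} 1 dy = (4^1 - 0^1)/1
  = 4.
Product: (1) * (4) = 4.

4


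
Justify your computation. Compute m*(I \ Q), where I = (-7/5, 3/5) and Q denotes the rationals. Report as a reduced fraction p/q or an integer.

The interval I = (-7/5, 3/5) has m(I) = 3/5 - (-7/5) = 2 (endpoints are measure-zero, so open/closed/half-open agree). Write I = (I cap Q) u (I \ Q). The rationals in I are countable, so m*(I cap Q) = 0 (cover each rational by intervals whose total length is arbitrarily small). By countable subadditivity m*(I) <= m*(I cap Q) + m*(I \ Q), hence m*(I \ Q) >= m(I) = 2. The reverse inequality m*(I \ Q) <= m*(I) = 2 is trivial since (I \ Q) is a subset of I. Therefore m*(I \ Q) = 2.

2


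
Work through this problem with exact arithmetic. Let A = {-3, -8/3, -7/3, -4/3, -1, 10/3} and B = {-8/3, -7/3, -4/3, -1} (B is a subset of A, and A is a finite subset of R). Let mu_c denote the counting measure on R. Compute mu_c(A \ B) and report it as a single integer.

Counting measure assigns mu_c(E) = |E| (number of elements) when E is finite. For B subset A, A \ B is the set of elements of A not in B, so |A \ B| = |A| - |B|.
|A| = 6, |B| = 4, so mu_c(A \ B) = 6 - 4 = 2.

2


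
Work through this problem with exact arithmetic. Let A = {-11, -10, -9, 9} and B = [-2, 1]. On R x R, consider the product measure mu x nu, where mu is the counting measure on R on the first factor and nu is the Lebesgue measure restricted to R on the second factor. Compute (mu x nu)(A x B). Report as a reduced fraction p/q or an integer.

For a measurable rectangle A x B, the product measure satisfies
  (mu x nu)(A x B) = mu(A) * nu(B).
  mu(A) = 4.
  nu(B) = 3.
  (mu x nu)(A x B) = 4 * 3 = 12.

12


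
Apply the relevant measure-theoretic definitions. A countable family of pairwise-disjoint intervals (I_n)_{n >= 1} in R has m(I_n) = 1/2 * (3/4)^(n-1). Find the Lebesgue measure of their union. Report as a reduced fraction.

By countable additivity of the Lebesgue measure on pairwise disjoint measurable sets,
  m(union_{n >= 1} I_n) = sum_{n >= 1} m(I_n) = sum_{n >= 1} a * r^(n-1),
  with a = 1/2 and r = 3/4.
Since 0 < r = 3/4 < 1, the geometric series converges:
  sum_{n >= 1} a * r^(n-1) = a / (1 - r).
  = 1/2 / (1 - 3/4)
  = 1/2 / (1/4)
  = 2.

2


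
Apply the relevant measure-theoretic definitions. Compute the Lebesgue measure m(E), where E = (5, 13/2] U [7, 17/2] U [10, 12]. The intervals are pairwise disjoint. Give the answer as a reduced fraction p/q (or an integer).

For pairwise disjoint intervals, m(union_i I_i) = sum_i m(I_i),
and m is invariant under swapping open/closed endpoints (single points have measure 0).
So m(E) = sum_i (b_i - a_i).
  I_1 has length 13/2 - 5 = 3/2.
  I_2 has length 17/2 - 7 = 3/2.
  I_3 has length 12 - 10 = 2.
Summing:
  m(E) = 3/2 + 3/2 + 2 = 5.

5


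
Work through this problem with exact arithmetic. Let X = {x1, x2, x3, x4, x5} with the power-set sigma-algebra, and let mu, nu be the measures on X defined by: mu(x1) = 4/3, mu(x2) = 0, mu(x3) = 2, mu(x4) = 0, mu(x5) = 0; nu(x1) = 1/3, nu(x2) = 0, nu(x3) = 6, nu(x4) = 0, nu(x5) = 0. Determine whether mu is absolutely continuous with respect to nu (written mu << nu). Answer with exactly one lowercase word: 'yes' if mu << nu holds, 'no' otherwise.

mu << nu means: every nu-null measurable set is also mu-null; equivalently, for every atom x, if nu({x}) = 0 then mu({x}) = 0.
Checking each atom:
  x1: nu = 1/3 > 0 -> no constraint.
  x2: nu = 0, mu = 0 -> consistent with mu << nu.
  x3: nu = 6 > 0 -> no constraint.
  x4: nu = 0, mu = 0 -> consistent with mu << nu.
  x5: nu = 0, mu = 0 -> consistent with mu << nu.
No atom violates the condition. Therefore mu << nu.

yes


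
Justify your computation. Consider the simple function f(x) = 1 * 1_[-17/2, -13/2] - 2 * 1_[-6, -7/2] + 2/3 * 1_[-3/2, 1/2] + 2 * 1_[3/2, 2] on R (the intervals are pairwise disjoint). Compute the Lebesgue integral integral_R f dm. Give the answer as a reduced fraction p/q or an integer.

For a simple function f = sum_i c_i * 1_{A_i} with disjoint A_i,
  integral f dm = sum_i c_i * m(A_i).
Lengths of the A_i:
  m(A_1) = -13/2 - (-17/2) = 2.
  m(A_2) = -7/2 - (-6) = 5/2.
  m(A_3) = 1/2 - (-3/2) = 2.
  m(A_4) = 2 - 3/2 = 1/2.
Contributions c_i * m(A_i):
  (1) * (2) = 2.
  (-2) * (5/2) = -5.
  (2/3) * (2) = 4/3.
  (2) * (1/2) = 1.
Total: 2 - 5 + 4/3 + 1 = -2/3.

-2/3


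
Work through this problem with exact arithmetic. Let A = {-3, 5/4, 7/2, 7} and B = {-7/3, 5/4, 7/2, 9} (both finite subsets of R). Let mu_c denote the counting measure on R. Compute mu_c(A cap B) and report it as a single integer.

Counting measure on a finite set equals cardinality. mu_c(A cap B) = |A cap B| (elements appearing in both).
Enumerating the elements of A that also lie in B gives 2 element(s).
So mu_c(A cap B) = 2.

2


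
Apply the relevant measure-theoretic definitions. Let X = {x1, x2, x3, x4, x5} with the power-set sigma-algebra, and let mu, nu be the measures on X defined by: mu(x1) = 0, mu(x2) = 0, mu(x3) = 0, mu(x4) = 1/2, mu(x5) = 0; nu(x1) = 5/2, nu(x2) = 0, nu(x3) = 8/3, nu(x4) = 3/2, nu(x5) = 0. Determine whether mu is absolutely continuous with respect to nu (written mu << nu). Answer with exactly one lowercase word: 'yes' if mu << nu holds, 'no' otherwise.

mu << nu means: every nu-null measurable set is also mu-null; equivalently, for every atom x, if nu({x}) = 0 then mu({x}) = 0.
Checking each atom:
  x1: nu = 5/2 > 0 -> no constraint.
  x2: nu = 0, mu = 0 -> consistent with mu << nu.
  x3: nu = 8/3 > 0 -> no constraint.
  x4: nu = 3/2 > 0 -> no constraint.
  x5: nu = 0, mu = 0 -> consistent with mu << nu.
No atom violates the condition. Therefore mu << nu.

yes


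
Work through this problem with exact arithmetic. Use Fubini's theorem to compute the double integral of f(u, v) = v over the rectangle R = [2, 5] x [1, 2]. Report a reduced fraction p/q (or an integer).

f(u, v) is a tensor product of a function of u and a function of v, and both factors are bounded continuous (hence Lebesgue integrable) on the rectangle, so Fubini's theorem applies:
  integral_R f d(m x m) = (integral_a1^b1 1 du) * (integral_a2^b2 v dv).
Inner integral in u: integral_{2}^{5} 1 du = (5^1 - 2^1)/1
  = 3.
Inner integral in v: integral_{1}^{2} v dv = (2^2 - 1^2)/2
  = 3/2.
Product: (3) * (3/2) = 9/2.

9/2


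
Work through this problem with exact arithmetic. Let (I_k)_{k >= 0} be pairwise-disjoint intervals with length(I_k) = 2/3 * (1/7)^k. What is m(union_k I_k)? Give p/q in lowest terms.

By countable additivity of the Lebesgue measure on pairwise disjoint measurable sets,
  m(union_{k >= 0} I_k) = sum_{k >= 0} m(I_k) = sum_{k >= 0} a * r^k,
  with a = 2/3 and r = 1/7.
Since 0 < r = 1/7 < 1, the geometric series converges:
  sum_{k >= 0} a * r^k = a / (1 - r).
  = 2/3 / (1 - 1/7)
  = 2/3 / (6/7)
  = 7/9.

7/9


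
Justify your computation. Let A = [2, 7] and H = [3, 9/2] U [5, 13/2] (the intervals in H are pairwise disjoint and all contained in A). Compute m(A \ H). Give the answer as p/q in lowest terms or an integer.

The ambient interval has length m(A) = 7 - 2 = 5.
Since the holes are disjoint and sit inside A, by finite additivity
  m(H) = sum_i (b_i - a_i), and m(A \ H) = m(A) - m(H).
Computing the hole measures:
  m(H_1) = 9/2 - 3 = 3/2.
  m(H_2) = 13/2 - 5 = 3/2.
Summed: m(H) = 3/2 + 3/2 = 3.
So m(A \ H) = 5 - 3 = 2.

2


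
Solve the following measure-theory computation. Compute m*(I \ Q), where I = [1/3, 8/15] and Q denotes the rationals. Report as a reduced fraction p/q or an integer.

The interval I = [1/3, 8/15] has m(I) = 8/15 - 1/3 = 1/5 (endpoints are measure-zero, so open/closed/half-open agree). Write I = (I cap Q) u (I \ Q). The rationals in I are countable, so m*(I cap Q) = 0 (cover each rational by intervals whose total length is arbitrarily small). By countable subadditivity m*(I) <= m*(I cap Q) + m*(I \ Q), hence m*(I \ Q) >= m(I) = 1/5. The reverse inequality m*(I \ Q) <= m*(I) = 1/5 is trivial since (I \ Q) is a subset of I. Therefore m*(I \ Q) = 1/5.

1/5


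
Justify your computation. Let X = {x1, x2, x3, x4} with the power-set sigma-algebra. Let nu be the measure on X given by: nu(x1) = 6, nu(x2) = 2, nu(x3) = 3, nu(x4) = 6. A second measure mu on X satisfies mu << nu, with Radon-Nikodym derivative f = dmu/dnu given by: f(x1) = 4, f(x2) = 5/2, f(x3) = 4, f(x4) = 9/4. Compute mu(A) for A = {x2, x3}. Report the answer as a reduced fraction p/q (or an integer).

By the defining property of the Radon-Nikodym derivative, for every measurable set A,
  mu(A) = integral_A f dnu.
Since nu is a discrete measure concentrated on the atoms of X, the integral over A reduces to the sum
  mu(A) = sum_{x in A} f(x) * nu({x}).
Computing each term:
  x2: f(x2) * nu(x2) = 5/2 * 2 = 5.
  x3: f(x3) * nu(x3) = 4 * 3 = 12.
Summing: mu(A) = 5 + 12 = 17.

17


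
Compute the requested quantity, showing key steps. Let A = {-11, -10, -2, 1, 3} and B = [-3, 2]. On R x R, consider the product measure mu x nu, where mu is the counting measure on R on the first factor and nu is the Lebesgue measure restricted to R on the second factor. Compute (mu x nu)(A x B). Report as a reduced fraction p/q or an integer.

For a measurable rectangle A x B, the product measure satisfies
  (mu x nu)(A x B) = mu(A) * nu(B).
  mu(A) = 5.
  nu(B) = 5.
  (mu x nu)(A x B) = 5 * 5 = 25.

25


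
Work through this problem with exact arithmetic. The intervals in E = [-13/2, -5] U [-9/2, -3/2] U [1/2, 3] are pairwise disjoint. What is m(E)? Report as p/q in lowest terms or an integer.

For pairwise disjoint intervals, m(union_i I_i) = sum_i m(I_i),
and m is invariant under swapping open/closed endpoints (single points have measure 0).
So m(E) = sum_i (b_i - a_i).
  I_1 has length -5 - (-13/2) = 3/2.
  I_2 has length -3/2 - (-9/2) = 3.
  I_3 has length 3 - 1/2 = 5/2.
Summing:
  m(E) = 3/2 + 3 + 5/2 = 7.

7


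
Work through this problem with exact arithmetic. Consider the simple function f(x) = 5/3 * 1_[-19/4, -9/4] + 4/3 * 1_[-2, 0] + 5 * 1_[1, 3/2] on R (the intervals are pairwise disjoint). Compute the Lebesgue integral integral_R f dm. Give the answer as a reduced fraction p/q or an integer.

For a simple function f = sum_i c_i * 1_{A_i} with disjoint A_i,
  integral f dm = sum_i c_i * m(A_i).
Lengths of the A_i:
  m(A_1) = -9/4 - (-19/4) = 5/2.
  m(A_2) = 0 - (-2) = 2.
  m(A_3) = 3/2 - 1 = 1/2.
Contributions c_i * m(A_i):
  (5/3) * (5/2) = 25/6.
  (4/3) * (2) = 8/3.
  (5) * (1/2) = 5/2.
Total: 25/6 + 8/3 + 5/2 = 28/3.

28/3


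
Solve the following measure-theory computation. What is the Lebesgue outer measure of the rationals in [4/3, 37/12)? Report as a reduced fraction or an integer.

Q cap [4/3, 37/12) is countable; list its elements as q_1, q_2, ... . Fix eps > 0 and cover the k-th point by an interval of length eps * 2^(-k). The cover has total length eps * sum_{k>=1} 2^(-k) = eps, so by definition of outer measure m*(Q cap [4/3, 37/12)) <= eps. Since eps was arbitrary and m* >= 0, the outer measure is 0.

0


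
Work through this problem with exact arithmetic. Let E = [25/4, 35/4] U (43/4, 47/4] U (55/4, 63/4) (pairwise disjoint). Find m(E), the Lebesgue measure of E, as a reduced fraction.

For pairwise disjoint intervals, m(union_i I_i) = sum_i m(I_i),
and m is invariant under swapping open/closed endpoints (single points have measure 0).
So m(E) = sum_i (b_i - a_i).
  I_1 has length 35/4 - 25/4 = 5/2.
  I_2 has length 47/4 - 43/4 = 1.
  I_3 has length 63/4 - 55/4 = 2.
Summing:
  m(E) = 5/2 + 1 + 2 = 11/2.

11/2


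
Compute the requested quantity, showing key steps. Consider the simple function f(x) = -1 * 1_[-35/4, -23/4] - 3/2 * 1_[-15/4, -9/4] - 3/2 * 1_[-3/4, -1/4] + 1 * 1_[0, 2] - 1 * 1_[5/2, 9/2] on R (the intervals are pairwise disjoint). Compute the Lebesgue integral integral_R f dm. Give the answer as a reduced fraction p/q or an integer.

For a simple function f = sum_i c_i * 1_{A_i} with disjoint A_i,
  integral f dm = sum_i c_i * m(A_i).
Lengths of the A_i:
  m(A_1) = -23/4 - (-35/4) = 3.
  m(A_2) = -9/4 - (-15/4) = 3/2.
  m(A_3) = -1/4 - (-3/4) = 1/2.
  m(A_4) = 2 - 0 = 2.
  m(A_5) = 9/2 - 5/2 = 2.
Contributions c_i * m(A_i):
  (-1) * (3) = -3.
  (-3/2) * (3/2) = -9/4.
  (-3/2) * (1/2) = -3/4.
  (1) * (2) = 2.
  (-1) * (2) = -2.
Total: -3 - 9/4 - 3/4 + 2 - 2 = -6.

-6


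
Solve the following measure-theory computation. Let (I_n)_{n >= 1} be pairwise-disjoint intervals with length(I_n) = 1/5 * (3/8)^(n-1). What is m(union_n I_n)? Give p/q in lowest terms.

By countable additivity of the Lebesgue measure on pairwise disjoint measurable sets,
  m(union_{n >= 1} I_n) = sum_{n >= 1} m(I_n) = sum_{n >= 1} a * r^(n-1),
  with a = 1/5 and r = 3/8.
Since 0 < r = 3/8 < 1, the geometric series converges:
  sum_{n >= 1} a * r^(n-1) = a / (1 - r).
  = 1/5 / (1 - 3/8)
  = 1/5 / (5/8)
  = 8/25.

8/25


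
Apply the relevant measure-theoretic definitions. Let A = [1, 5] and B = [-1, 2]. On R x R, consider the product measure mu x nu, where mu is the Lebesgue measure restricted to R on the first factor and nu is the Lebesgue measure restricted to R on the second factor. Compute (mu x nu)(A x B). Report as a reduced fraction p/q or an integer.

For a measurable rectangle A x B, the product measure satisfies
  (mu x nu)(A x B) = mu(A) * nu(B).
  mu(A) = 4.
  nu(B) = 3.
  (mu x nu)(A x B) = 4 * 3 = 12.

12


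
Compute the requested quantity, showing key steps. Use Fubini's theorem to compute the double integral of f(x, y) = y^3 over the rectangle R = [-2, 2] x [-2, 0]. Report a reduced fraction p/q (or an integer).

f(x, y) is a tensor product of a function of x and a function of y, and both factors are bounded continuous (hence Lebesgue integrable) on the rectangle, so Fubini's theorem applies:
  integral_R f d(m x m) = (integral_a1^b1 1 dx) * (integral_a2^b2 y^3 dy).
Inner integral in x: integral_{-2}^{2} 1 dx = (2^1 - (-2)^1)/1
  = 4.
Inner integral in y: integral_{-2}^{0} y^3 dy = (0^4 - (-2)^4)/4
  = -4.
Product: (4) * (-4) = -16.

-16


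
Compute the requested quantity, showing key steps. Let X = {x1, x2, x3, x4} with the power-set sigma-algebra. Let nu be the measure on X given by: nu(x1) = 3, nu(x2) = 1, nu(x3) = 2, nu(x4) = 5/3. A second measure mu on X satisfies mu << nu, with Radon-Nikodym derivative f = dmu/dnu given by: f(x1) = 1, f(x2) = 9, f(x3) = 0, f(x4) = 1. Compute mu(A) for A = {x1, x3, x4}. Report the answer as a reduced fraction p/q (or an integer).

By the defining property of the Radon-Nikodym derivative, for every measurable set A,
  mu(A) = integral_A f dnu.
Since nu is a discrete measure concentrated on the atoms of X, the integral over A reduces to the sum
  mu(A) = sum_{x in A} f(x) * nu({x}).
Computing each term:
  x1: f(x1) * nu(x1) = 1 * 3 = 3.
  x3: f(x3) * nu(x3) = 0 * 2 = 0.
  x4: f(x4) * nu(x4) = 1 * 5/3 = 5/3.
Summing: mu(A) = 3 + 0 + 5/3 = 14/3.

14/3


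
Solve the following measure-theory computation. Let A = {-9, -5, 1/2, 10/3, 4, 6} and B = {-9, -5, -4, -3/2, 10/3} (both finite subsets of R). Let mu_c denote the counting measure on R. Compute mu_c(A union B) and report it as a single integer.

Counting measure on a finite set equals cardinality. By inclusion-exclusion, |A union B| = |A| + |B| - |A cap B|.
|A| = 6, |B| = 5, |A cap B| = 3.
So mu_c(A union B) = 6 + 5 - 3 = 8.

8


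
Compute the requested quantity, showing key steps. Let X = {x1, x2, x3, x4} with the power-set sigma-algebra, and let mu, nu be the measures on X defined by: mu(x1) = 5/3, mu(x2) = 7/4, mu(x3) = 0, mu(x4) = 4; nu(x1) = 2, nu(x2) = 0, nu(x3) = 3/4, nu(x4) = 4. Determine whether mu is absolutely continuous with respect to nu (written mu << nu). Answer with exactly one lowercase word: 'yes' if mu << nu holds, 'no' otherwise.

mu << nu means: every nu-null measurable set is also mu-null; equivalently, for every atom x, if nu({x}) = 0 then mu({x}) = 0.
Checking each atom:
  x1: nu = 2 > 0 -> no constraint.
  x2: nu = 0, mu = 7/4 > 0 -> violates mu << nu.
  x3: nu = 3/4 > 0 -> no constraint.
  x4: nu = 4 > 0 -> no constraint.
The atom(s) x2 violate the condition (nu = 0 but mu > 0). Therefore mu is NOT absolutely continuous w.r.t. nu.

no


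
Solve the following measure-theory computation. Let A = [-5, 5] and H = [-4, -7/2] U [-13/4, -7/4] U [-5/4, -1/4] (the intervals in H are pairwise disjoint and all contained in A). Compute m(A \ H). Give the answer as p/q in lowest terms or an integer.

The ambient interval has length m(A) = 5 - (-5) = 10.
Since the holes are disjoint and sit inside A, by finite additivity
  m(H) = sum_i (b_i - a_i), and m(A \ H) = m(A) - m(H).
Computing the hole measures:
  m(H_1) = -7/2 - (-4) = 1/2.
  m(H_2) = -7/4 - (-13/4) = 3/2.
  m(H_3) = -1/4 - (-5/4) = 1.
Summed: m(H) = 1/2 + 3/2 + 1 = 3.
So m(A \ H) = 10 - 3 = 7.

7


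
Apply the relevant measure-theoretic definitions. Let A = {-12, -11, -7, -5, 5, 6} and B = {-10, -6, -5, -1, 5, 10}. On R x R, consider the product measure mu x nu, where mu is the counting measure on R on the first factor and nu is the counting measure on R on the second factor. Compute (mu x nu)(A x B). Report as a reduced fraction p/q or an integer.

For a measurable rectangle A x B, the product measure satisfies
  (mu x nu)(A x B) = mu(A) * nu(B).
  mu(A) = 6.
  nu(B) = 6.
  (mu x nu)(A x B) = 6 * 6 = 36.

36


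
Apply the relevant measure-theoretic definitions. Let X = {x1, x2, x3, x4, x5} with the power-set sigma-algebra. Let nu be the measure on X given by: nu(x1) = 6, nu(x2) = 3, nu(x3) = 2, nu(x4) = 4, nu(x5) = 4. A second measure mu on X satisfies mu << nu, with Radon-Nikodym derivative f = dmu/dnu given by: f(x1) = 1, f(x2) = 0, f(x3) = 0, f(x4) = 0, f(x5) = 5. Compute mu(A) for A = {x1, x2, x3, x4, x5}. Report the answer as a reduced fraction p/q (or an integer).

By the defining property of the Radon-Nikodym derivative, for every measurable set A,
  mu(A) = integral_A f dnu.
Since nu is a discrete measure concentrated on the atoms of X, the integral over A reduces to the sum
  mu(A) = sum_{x in A} f(x) * nu({x}).
Computing each term:
  x1: f(x1) * nu(x1) = 1 * 6 = 6.
  x2: f(x2) * nu(x2) = 0 * 3 = 0.
  x3: f(x3) * nu(x3) = 0 * 2 = 0.
  x4: f(x4) * nu(x4) = 0 * 4 = 0.
  x5: f(x5) * nu(x5) = 5 * 4 = 20.
Summing: mu(A) = 6 + 0 + 0 + 0 + 20 = 26.

26


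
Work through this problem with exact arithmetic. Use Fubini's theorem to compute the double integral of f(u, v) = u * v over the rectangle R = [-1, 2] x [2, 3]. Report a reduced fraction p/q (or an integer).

f(u, v) is a tensor product of a function of u and a function of v, and both factors are bounded continuous (hence Lebesgue integrable) on the rectangle, so Fubini's theorem applies:
  integral_R f d(m x m) = (integral_a1^b1 u du) * (integral_a2^b2 v dv).
Inner integral in u: integral_{-1}^{2} u du = (2^2 - (-1)^2)/2
  = 3/2.
Inner integral in v: integral_{2}^{3} v dv = (3^2 - 2^2)/2
  = 5/2.
Product: (3/2) * (5/2) = 15/4.

15/4


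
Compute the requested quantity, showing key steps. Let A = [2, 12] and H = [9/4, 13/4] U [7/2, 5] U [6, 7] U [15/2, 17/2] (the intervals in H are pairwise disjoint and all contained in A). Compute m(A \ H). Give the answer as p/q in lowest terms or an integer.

The ambient interval has length m(A) = 12 - 2 = 10.
Since the holes are disjoint and sit inside A, by finite additivity
  m(H) = sum_i (b_i - a_i), and m(A \ H) = m(A) - m(H).
Computing the hole measures:
  m(H_1) = 13/4 - 9/4 = 1.
  m(H_2) = 5 - 7/2 = 3/2.
  m(H_3) = 7 - 6 = 1.
  m(H_4) = 17/2 - 15/2 = 1.
Summed: m(H) = 1 + 3/2 + 1 + 1 = 9/2.
So m(A \ H) = 10 - 9/2 = 11/2.

11/2


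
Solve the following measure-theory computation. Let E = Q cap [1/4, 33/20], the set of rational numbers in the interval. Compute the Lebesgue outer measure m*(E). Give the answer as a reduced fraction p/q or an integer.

E = Q cap [1/4, 33/20] is a subset of Q, which is countable. Enumerate Q = {q_1, q_2, ...}; for any eps > 0, cover q_k by the open interval (q_k - eps/2^(k+1), q_k + eps/2^(k+1)), of length eps/2^k. The total cover length is sum_{k>=1} eps/2^k = eps. Hence m*(E) <= m*(Q) <= eps for every eps > 0, and since outer measure is non-negative, m*(E) = 0.

0


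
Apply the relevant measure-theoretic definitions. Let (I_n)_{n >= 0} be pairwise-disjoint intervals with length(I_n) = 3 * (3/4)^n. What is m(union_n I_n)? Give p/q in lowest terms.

By countable additivity of the Lebesgue measure on pairwise disjoint measurable sets,
  m(union_{n >= 0} I_n) = sum_{n >= 0} m(I_n) = sum_{n >= 0} a * r^n,
  with a = 3 and r = 3/4.
Since 0 < r = 3/4 < 1, the geometric series converges:
  sum_{n >= 0} a * r^n = a / (1 - r).
  = 3 / (1 - 3/4)
  = 3 / (1/4)
  = 12.

12


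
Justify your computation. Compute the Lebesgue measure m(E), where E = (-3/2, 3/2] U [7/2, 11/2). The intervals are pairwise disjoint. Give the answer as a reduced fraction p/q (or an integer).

For pairwise disjoint intervals, m(union_i I_i) = sum_i m(I_i),
and m is invariant under swapping open/closed endpoints (single points have measure 0).
So m(E) = sum_i (b_i - a_i).
  I_1 has length 3/2 - (-3/2) = 3.
  I_2 has length 11/2 - 7/2 = 2.
Summing:
  m(E) = 3 + 2 = 5.

5


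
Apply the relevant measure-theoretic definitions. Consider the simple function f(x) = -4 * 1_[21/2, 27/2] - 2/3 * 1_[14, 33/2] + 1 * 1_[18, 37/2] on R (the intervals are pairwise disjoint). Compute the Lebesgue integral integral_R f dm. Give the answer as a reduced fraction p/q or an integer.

For a simple function f = sum_i c_i * 1_{A_i} with disjoint A_i,
  integral f dm = sum_i c_i * m(A_i).
Lengths of the A_i:
  m(A_1) = 27/2 - 21/2 = 3.
  m(A_2) = 33/2 - 14 = 5/2.
  m(A_3) = 37/2 - 18 = 1/2.
Contributions c_i * m(A_i):
  (-4) * (3) = -12.
  (-2/3) * (5/2) = -5/3.
  (1) * (1/2) = 1/2.
Total: -12 - 5/3 + 1/2 = -79/6.

-79/6


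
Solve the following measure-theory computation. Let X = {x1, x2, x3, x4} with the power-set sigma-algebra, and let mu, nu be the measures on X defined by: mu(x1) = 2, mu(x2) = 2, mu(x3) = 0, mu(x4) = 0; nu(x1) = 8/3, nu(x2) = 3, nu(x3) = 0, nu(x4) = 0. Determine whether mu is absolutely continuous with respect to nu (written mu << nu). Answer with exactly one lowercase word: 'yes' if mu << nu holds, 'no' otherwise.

mu << nu means: every nu-null measurable set is also mu-null; equivalently, for every atom x, if nu({x}) = 0 then mu({x}) = 0.
Checking each atom:
  x1: nu = 8/3 > 0 -> no constraint.
  x2: nu = 3 > 0 -> no constraint.
  x3: nu = 0, mu = 0 -> consistent with mu << nu.
  x4: nu = 0, mu = 0 -> consistent with mu << nu.
No atom violates the condition. Therefore mu << nu.

yes


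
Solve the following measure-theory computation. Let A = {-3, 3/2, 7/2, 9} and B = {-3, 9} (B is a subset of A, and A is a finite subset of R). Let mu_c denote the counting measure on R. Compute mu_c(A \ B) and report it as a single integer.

Counting measure assigns mu_c(E) = |E| (number of elements) when E is finite. For B subset A, A \ B is the set of elements of A not in B, so |A \ B| = |A| - |B|.
|A| = 4, |B| = 2, so mu_c(A \ B) = 4 - 2 = 2.

2


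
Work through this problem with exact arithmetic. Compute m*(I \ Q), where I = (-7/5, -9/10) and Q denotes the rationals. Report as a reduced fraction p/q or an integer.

The interval I = (-7/5, -9/10) has m(I) = -9/10 - (-7/5) = 1/2 (endpoints are measure-zero, so open/closed/half-open agree). Write I = (I cap Q) u (I \ Q). The rationals in I are countable, so m*(I cap Q) = 0 (cover each rational by intervals whose total length is arbitrarily small). By countable subadditivity m*(I) <= m*(I cap Q) + m*(I \ Q), hence m*(I \ Q) >= m(I) = 1/2. The reverse inequality m*(I \ Q) <= m*(I) = 1/2 is trivial since (I \ Q) is a subset of I. Therefore m*(I \ Q) = 1/2.

1/2


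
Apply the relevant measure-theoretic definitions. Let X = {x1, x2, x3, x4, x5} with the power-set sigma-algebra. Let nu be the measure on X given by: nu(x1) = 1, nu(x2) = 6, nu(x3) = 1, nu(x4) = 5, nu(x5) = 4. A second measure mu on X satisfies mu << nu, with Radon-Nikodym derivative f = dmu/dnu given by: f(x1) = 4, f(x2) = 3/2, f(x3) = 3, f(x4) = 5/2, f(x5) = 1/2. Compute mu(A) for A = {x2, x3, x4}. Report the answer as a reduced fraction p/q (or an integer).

By the defining property of the Radon-Nikodym derivative, for every measurable set A,
  mu(A) = integral_A f dnu.
Since nu is a discrete measure concentrated on the atoms of X, the integral over A reduces to the sum
  mu(A) = sum_{x in A} f(x) * nu({x}).
Computing each term:
  x2: f(x2) * nu(x2) = 3/2 * 6 = 9.
  x3: f(x3) * nu(x3) = 3 * 1 = 3.
  x4: f(x4) * nu(x4) = 5/2 * 5 = 25/2.
Summing: mu(A) = 9 + 3 + 25/2 = 49/2.

49/2


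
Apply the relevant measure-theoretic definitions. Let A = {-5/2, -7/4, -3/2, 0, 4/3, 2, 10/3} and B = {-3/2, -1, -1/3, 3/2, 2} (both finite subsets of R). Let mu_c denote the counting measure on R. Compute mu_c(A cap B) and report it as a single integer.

Counting measure on a finite set equals cardinality. mu_c(A cap B) = |A cap B| (elements appearing in both).
Enumerating the elements of A that also lie in B gives 2 element(s).
So mu_c(A cap B) = 2.

2


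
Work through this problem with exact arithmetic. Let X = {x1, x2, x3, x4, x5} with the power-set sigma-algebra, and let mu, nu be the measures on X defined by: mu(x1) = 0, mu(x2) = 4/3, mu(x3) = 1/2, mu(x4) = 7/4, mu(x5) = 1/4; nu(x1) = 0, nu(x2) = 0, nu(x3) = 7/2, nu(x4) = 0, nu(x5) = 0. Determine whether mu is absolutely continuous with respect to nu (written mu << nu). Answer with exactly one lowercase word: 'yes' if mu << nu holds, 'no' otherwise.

mu << nu means: every nu-null measurable set is also mu-null; equivalently, for every atom x, if nu({x}) = 0 then mu({x}) = 0.
Checking each atom:
  x1: nu = 0, mu = 0 -> consistent with mu << nu.
  x2: nu = 0, mu = 4/3 > 0 -> violates mu << nu.
  x3: nu = 7/2 > 0 -> no constraint.
  x4: nu = 0, mu = 7/4 > 0 -> violates mu << nu.
  x5: nu = 0, mu = 1/4 > 0 -> violates mu << nu.
The atom(s) x2, x4, x5 violate the condition (nu = 0 but mu > 0). Therefore mu is NOT absolutely continuous w.r.t. nu.

no


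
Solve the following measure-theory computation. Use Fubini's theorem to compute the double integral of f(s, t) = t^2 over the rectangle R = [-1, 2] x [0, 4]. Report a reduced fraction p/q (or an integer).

f(s, t) is a tensor product of a function of s and a function of t, and both factors are bounded continuous (hence Lebesgue integrable) on the rectangle, so Fubini's theorem applies:
  integral_R f d(m x m) = (integral_a1^b1 1 ds) * (integral_a2^b2 t^2 dt).
Inner integral in s: integral_{-1}^{2} 1 ds = (2^1 - (-1)^1)/1
  = 3.
Inner integral in t: integral_{0}^{4} t^2 dt = (4^3 - 0^3)/3
  = 64/3.
Product: (3) * (64/3) = 64.

64


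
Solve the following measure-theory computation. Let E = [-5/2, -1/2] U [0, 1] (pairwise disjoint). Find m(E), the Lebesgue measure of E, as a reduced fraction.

For pairwise disjoint intervals, m(union_i I_i) = sum_i m(I_i),
and m is invariant under swapping open/closed endpoints (single points have measure 0).
So m(E) = sum_i (b_i - a_i).
  I_1 has length -1/2 - (-5/2) = 2.
  I_2 has length 1 - 0 = 1.
Summing:
  m(E) = 2 + 1 = 3.

3


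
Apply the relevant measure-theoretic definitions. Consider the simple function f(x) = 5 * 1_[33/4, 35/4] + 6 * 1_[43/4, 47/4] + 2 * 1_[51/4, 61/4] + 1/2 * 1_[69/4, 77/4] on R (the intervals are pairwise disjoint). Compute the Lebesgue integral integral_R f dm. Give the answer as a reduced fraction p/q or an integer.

For a simple function f = sum_i c_i * 1_{A_i} with disjoint A_i,
  integral f dm = sum_i c_i * m(A_i).
Lengths of the A_i:
  m(A_1) = 35/4 - 33/4 = 1/2.
  m(A_2) = 47/4 - 43/4 = 1.
  m(A_3) = 61/4 - 51/4 = 5/2.
  m(A_4) = 77/4 - 69/4 = 2.
Contributions c_i * m(A_i):
  (5) * (1/2) = 5/2.
  (6) * (1) = 6.
  (2) * (5/2) = 5.
  (1/2) * (2) = 1.
Total: 5/2 + 6 + 5 + 1 = 29/2.

29/2


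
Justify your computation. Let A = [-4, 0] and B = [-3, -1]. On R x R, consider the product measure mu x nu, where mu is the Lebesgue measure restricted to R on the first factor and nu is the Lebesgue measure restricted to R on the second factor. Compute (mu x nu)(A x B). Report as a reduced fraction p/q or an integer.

For a measurable rectangle A x B, the product measure satisfies
  (mu x nu)(A x B) = mu(A) * nu(B).
  mu(A) = 4.
  nu(B) = 2.
  (mu x nu)(A x B) = 4 * 2 = 8.

8


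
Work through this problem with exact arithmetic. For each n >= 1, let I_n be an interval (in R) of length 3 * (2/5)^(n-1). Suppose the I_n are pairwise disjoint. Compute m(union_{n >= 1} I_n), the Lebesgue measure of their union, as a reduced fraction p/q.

By countable additivity of the Lebesgue measure on pairwise disjoint measurable sets,
  m(union_{n >= 1} I_n) = sum_{n >= 1} m(I_n) = sum_{n >= 1} a * r^(n-1),
  with a = 3 and r = 2/5.
Since 0 < r = 2/5 < 1, the geometric series converges:
  sum_{n >= 1} a * r^(n-1) = a / (1 - r).
  = 3 / (1 - 2/5)
  = 3 / (3/5)
  = 5.

5


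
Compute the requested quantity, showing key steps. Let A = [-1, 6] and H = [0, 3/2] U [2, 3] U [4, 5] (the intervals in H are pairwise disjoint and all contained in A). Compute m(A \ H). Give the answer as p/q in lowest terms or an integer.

The ambient interval has length m(A) = 6 - (-1) = 7.
Since the holes are disjoint and sit inside A, by finite additivity
  m(H) = sum_i (b_i - a_i), and m(A \ H) = m(A) - m(H).
Computing the hole measures:
  m(H_1) = 3/2 - 0 = 3/2.
  m(H_2) = 3 - 2 = 1.
  m(H_3) = 5 - 4 = 1.
Summed: m(H) = 3/2 + 1 + 1 = 7/2.
So m(A \ H) = 7 - 7/2 = 7/2.

7/2


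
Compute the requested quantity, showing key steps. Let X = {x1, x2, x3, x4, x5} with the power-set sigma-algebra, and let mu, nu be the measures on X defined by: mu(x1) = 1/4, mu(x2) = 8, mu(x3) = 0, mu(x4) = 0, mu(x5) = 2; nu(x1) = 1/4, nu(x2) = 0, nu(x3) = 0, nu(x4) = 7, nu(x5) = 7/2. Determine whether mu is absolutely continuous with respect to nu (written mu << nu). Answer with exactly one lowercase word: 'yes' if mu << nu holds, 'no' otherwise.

mu << nu means: every nu-null measurable set is also mu-null; equivalently, for every atom x, if nu({x}) = 0 then mu({x}) = 0.
Checking each atom:
  x1: nu = 1/4 > 0 -> no constraint.
  x2: nu = 0, mu = 8 > 0 -> violates mu << nu.
  x3: nu = 0, mu = 0 -> consistent with mu << nu.
  x4: nu = 7 > 0 -> no constraint.
  x5: nu = 7/2 > 0 -> no constraint.
The atom(s) x2 violate the condition (nu = 0 but mu > 0). Therefore mu is NOT absolutely continuous w.r.t. nu.

no


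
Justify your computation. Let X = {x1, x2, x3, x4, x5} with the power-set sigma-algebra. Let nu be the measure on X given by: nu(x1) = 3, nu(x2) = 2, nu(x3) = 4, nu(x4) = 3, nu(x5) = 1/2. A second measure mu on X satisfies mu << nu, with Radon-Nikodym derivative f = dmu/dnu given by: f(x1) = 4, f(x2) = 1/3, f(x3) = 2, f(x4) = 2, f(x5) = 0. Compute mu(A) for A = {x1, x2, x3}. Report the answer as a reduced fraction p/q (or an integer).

By the defining property of the Radon-Nikodym derivative, for every measurable set A,
  mu(A) = integral_A f dnu.
Since nu is a discrete measure concentrated on the atoms of X, the integral over A reduces to the sum
  mu(A) = sum_{x in A} f(x) * nu({x}).
Computing each term:
  x1: f(x1) * nu(x1) = 4 * 3 = 12.
  x2: f(x2) * nu(x2) = 1/3 * 2 = 2/3.
  x3: f(x3) * nu(x3) = 2 * 4 = 8.
Summing: mu(A) = 12 + 2/3 + 8 = 62/3.

62/3


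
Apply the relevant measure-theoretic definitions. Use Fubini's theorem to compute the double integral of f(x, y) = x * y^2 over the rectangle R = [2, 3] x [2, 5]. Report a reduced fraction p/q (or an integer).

f(x, y) is a tensor product of a function of x and a function of y, and both factors are bounded continuous (hence Lebesgue integrable) on the rectangle, so Fubini's theorem applies:
  integral_R f d(m x m) = (integral_a1^b1 x dx) * (integral_a2^b2 y^2 dy).
Inner integral in x: integral_{2}^{3} x dx = (3^2 - 2^2)/2
  = 5/2.
Inner integral in y: integral_{2}^{5} y^2 dy = (5^3 - 2^3)/3
  = 39.
Product: (5/2) * (39) = 195/2.

195/2


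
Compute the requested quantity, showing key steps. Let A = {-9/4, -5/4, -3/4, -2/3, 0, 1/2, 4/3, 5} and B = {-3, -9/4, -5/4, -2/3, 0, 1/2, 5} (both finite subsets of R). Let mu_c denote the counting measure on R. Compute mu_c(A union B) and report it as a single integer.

Counting measure on a finite set equals cardinality. By inclusion-exclusion, |A union B| = |A| + |B| - |A cap B|.
|A| = 8, |B| = 7, |A cap B| = 6.
So mu_c(A union B) = 8 + 7 - 6 = 9.

9


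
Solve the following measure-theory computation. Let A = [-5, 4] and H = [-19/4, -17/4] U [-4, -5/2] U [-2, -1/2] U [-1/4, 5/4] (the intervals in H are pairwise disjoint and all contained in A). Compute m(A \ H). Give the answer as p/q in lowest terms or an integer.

The ambient interval has length m(A) = 4 - (-5) = 9.
Since the holes are disjoint and sit inside A, by finite additivity
  m(H) = sum_i (b_i - a_i), and m(A \ H) = m(A) - m(H).
Computing the hole measures:
  m(H_1) = -17/4 - (-19/4) = 1/2.
  m(H_2) = -5/2 - (-4) = 3/2.
  m(H_3) = -1/2 - (-2) = 3/2.
  m(H_4) = 5/4 - (-1/4) = 3/2.
Summed: m(H) = 1/2 + 3/2 + 3/2 + 3/2 = 5.
So m(A \ H) = 9 - 5 = 4.

4


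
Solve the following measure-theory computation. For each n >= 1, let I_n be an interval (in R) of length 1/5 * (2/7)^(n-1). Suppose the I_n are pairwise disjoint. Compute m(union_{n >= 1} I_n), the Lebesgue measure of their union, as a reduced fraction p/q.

By countable additivity of the Lebesgue measure on pairwise disjoint measurable sets,
  m(union_{n >= 1} I_n) = sum_{n >= 1} m(I_n) = sum_{n >= 1} a * r^(n-1),
  with a = 1/5 and r = 2/7.
Since 0 < r = 2/7 < 1, the geometric series converges:
  sum_{n >= 1} a * r^(n-1) = a / (1 - r).
  = 1/5 / (1 - 2/7)
  = 1/5 / (5/7)
  = 7/25.

7/25


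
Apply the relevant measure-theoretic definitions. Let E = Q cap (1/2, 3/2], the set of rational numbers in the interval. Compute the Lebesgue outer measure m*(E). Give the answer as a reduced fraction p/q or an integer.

The set Q cap (1/2, 3/2] is countable (a subset of the countable set Q). Lebesgue outer measure of any countable set is 0: each singleton {q} has m*({q}) = 0, and by countable subadditivity m*(union_k {q_k}) <= sum_k m*({q_k}) = sum_k 0 = 0. The reverse inequality m*(E) >= 0 is automatic. So m*(Q cap (1/2, 3/2]) = 0.

0


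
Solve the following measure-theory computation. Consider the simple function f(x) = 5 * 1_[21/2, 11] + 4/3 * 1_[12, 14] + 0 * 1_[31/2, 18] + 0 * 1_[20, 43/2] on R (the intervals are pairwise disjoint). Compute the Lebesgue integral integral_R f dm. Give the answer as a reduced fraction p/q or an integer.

For a simple function f = sum_i c_i * 1_{A_i} with disjoint A_i,
  integral f dm = sum_i c_i * m(A_i).
Lengths of the A_i:
  m(A_1) = 11 - 21/2 = 1/2.
  m(A_2) = 14 - 12 = 2.
  m(A_3) = 18 - 31/2 = 5/2.
  m(A_4) = 43/2 - 20 = 3/2.
Contributions c_i * m(A_i):
  (5) * (1/2) = 5/2.
  (4/3) * (2) = 8/3.
  (0) * (5/2) = 0.
  (0) * (3/2) = 0.
Total: 5/2 + 8/3 + 0 + 0 = 31/6.

31/6


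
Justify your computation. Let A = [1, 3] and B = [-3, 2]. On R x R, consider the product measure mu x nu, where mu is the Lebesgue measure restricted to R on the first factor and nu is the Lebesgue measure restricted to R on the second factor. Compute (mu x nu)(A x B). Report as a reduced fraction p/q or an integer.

For a measurable rectangle A x B, the product measure satisfies
  (mu x nu)(A x B) = mu(A) * nu(B).
  mu(A) = 2.
  nu(B) = 5.
  (mu x nu)(A x B) = 2 * 5 = 10.

10
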